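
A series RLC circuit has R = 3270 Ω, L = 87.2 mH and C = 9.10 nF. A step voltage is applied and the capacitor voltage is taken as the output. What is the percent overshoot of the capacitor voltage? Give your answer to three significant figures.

For a series RLC circuit (capacitor voltage as output), ω_n = 1/√(LC) = 1/√(87.2 mH · 9.10 nF) = 35500 rad/s.
ζ = (R/2)·√(C/L) = (3270/2)·√(9.10 nF/87.2 mH) = 0.528.
Overshoot: exp(−π·0.528/√(1−0.528²)) = 0.142, i.e. 14.2%.

%OS ≈ 14.2%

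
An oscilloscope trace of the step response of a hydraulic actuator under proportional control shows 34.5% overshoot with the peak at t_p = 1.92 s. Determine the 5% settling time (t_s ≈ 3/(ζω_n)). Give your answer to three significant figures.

t_s ≈ 5.41 s

The overshoot fixes ζ = −ln(OS)/√(π²+ln²(OS)) = 0.321.
From t_p = π/ω_d, ω_d = π/1.92 = 1.64 rad/s, so ω_n = ω_d/√(1−ζ²) = 1.73 rad/s.
t_s ≈ 3/(ζω_n) = 3/(0.321·1.73) = 5.41 s.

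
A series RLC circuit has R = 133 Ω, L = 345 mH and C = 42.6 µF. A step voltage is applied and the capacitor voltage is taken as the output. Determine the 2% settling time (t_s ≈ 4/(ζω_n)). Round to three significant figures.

t_s ≈ 0.0208 s

For a series RLC circuit (capacitor voltage as output), ω_n = 1/√(LC) = 1/√(345 mH · 42.6 µF) = 261 rad/s.
ζ = (R/2)·√(C/L) = (133/2)·√(42.6 µF/345 mH) = 0.739.
t_s ≈ 4/(ζω_n) = 0.0208 s.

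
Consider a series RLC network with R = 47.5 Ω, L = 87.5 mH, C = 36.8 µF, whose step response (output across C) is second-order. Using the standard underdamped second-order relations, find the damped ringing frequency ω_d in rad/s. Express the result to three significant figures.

ω_d ≈ 487 rad/s

For a series RLC circuit (capacitor voltage as output), ω_n = 1/√(LC) = 1/√(87.5 mH · 36.8 µF) = 557 rad/s.
ζ = (R/2)·√(C/L) = (47.5/2)·√(36.8 µF/87.5 mH) = 0.487.
ω_d = ω_n√(1−ζ²) = 487 rad/s.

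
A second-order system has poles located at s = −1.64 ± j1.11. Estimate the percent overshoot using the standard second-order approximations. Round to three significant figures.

The poles are at −σ ± jω_d with σ = 1.64 and ω_d = 1.11, so ω_n = √(σ²+ω_d²) = 1.98 rad/s and ζ = σ/ω_n = 0.828.
%OS = 100·exp(−πζ/√(1−ζ²)) = 0.964%.

%OS ≈ 0.964%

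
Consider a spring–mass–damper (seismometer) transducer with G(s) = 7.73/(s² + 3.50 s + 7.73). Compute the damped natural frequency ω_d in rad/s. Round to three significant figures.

ω_d ≈ 2.16 rad/s

Comparing the denominator to s² + 2ζω_n s + ω_n²: ω_n = √7.73 = 2.78 rad/s, and 2ζω_n = 3.50 so ζ = 3.50/(2·2.78) = 0.629.
ω_d = 2.78·√(1 − 0.629²) = 2.16 rad/s.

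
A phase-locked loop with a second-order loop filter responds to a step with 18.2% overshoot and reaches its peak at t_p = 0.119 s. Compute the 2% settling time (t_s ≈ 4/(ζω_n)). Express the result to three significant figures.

t_s ≈ 0.279 s

ζ from %OS: ζ = |ln 0.182|/√(π²+ln²0.182) = 0.477.
t_p = π/ω_d ⇒ ω_d = 26.4 rad/s; then ω_n = ω_d/√(1−ζ²) = 30.0 rad/s.
t_s ≈ 4/(ζω_n) = 4/(0.477·30.0) = 0.279 s.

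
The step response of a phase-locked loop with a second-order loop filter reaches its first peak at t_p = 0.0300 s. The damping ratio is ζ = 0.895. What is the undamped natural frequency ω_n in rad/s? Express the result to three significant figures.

Peak time t_p = π/ω_d, so ω_d = π/t_p = π/0.0300 = 105 rad/s.
ω_n = ω_d/√(1−ζ²) = 105/√0.199 = 235 rad/s.

ω_n ≈ 235 rad/s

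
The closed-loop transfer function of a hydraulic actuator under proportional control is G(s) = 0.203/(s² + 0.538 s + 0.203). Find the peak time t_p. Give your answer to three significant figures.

ω_n = √0.203 = 0.451 rad/s; ζ = 0.538/(2·0.451) = 0.597.
ω_d = 0.451·√(1 − 0.597²) = 0.361 rad/s. Then t_p = π/ω_d = 8.69 s.

t_p ≈ 8.69 s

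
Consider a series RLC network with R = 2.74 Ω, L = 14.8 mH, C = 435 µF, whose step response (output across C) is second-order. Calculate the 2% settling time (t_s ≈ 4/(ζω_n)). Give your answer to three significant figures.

t_s ≈ 0.0432 s

For a series RLC circuit (capacitor voltage as output), ω_n = 1/√(LC) = 1/√(14.8 mH · 435 µF) = 394 rad/s.
ζ = (R/2)·√(C/L) = (2.74/2)·√(435 µF/14.8 mH) = 0.235.
t_s ≈ 4/(ζω_n) = 0.0432 s.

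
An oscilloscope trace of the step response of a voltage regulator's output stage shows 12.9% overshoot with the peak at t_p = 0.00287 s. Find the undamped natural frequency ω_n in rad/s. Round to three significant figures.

The overshoot fixes ζ = −ln(OS)/√(π²+ln²(OS)) = 0.546.
From t_p = π/ω_d, ω_d = π/0.00287 = 1090 rad/s, so ω_n = ω_d/√(1−ζ²) = 1310 rad/s.

ω_n ≈ 1310 rad/s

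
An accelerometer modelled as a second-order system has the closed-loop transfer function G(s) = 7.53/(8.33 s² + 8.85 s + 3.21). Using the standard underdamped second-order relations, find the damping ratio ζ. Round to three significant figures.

ζ ≈ 0.856

Dividing through by 8.33: denominator becomes s² + 1.062 s + 0.3854.
So ω_n = √0.3854 = 0.621 rad/s and ζ = 1.062/(2·0.621) = 0.856.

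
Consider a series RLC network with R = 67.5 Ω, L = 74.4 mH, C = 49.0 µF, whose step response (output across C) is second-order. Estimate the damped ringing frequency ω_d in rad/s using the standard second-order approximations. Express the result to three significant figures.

For a series RLC circuit (capacitor voltage as output), ω_n = 1/√(LC) = 1/√(74.4 mH · 49.0 µF) = 524 rad/s.
ζ = (R/2)·√(C/L) = (67.5/2)·√(49.0 µF/74.4 mH) = 0.866.
The damped frequency ω_d = ω_n√(1−ζ²) = 262 rad/s.

ω_d ≈ 262 rad/s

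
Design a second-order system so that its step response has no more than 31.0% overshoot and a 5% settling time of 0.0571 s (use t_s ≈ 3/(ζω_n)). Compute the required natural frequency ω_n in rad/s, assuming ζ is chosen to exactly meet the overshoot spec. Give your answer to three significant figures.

ω_n ≈ 150 rad/s

ζ = −ln(OS)/√(π² + (ln OS)²). With OS = 0.310, ln OS = −1.171 and ζ = 1.171/3.353 = 0.349.
Then ω_n = 3/(ζ t_s) = 3/(0.349 × 0.0571) = 150 rad/s.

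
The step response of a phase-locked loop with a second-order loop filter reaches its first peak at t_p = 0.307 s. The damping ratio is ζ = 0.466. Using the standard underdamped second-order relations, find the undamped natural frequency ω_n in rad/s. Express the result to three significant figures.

Peak time t_p = π/ω_d, so ω_d = π/t_p = π/0.307 = 10.2 rad/s.
ω_n = ω_d/√(1−ζ²) = 10.2/√0.783 = 11.6 rad/s.

ω_n ≈ 11.6 rad/s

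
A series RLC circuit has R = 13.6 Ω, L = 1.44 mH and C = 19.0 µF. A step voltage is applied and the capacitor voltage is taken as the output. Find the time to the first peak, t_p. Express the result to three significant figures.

t_p ≈ 0.000832 s

For a series RLC circuit (capacitor voltage as output), ω_n = 1/√(LC) = 1/√(1.44 mH · 19.0 µF) = 6050 rad/s.
ζ = (R/2)·√(C/L) = (13.6/2)·√(19.0 µF/1.44 mH) = 0.781.
ω_d = 6050·√(1 − 0.781²) = 3770 rad/s. t_p = π/ω_d = 0.000832 s.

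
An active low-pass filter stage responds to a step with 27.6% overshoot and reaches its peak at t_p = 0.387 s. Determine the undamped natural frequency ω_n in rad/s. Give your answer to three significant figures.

ω_n ≈ 8.77 rad/s

ζ from %OS: ζ = |ln 0.276|/√(π²+ln²0.276) = 0.379.
t_p = π/ω_d ⇒ ω_d = 8.12 rad/s; then ω_n = ω_d/√(1−ζ²) = 8.77 rad/s.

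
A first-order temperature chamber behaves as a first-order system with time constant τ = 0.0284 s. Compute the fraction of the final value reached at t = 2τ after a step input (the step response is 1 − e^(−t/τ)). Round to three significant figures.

y/y_∞ ≈ 0.865

y(t)/y_∞ = 1 − e^(−t/τ) = 1 − e^(−2) = 1 − e^(−2.00) = 0.865.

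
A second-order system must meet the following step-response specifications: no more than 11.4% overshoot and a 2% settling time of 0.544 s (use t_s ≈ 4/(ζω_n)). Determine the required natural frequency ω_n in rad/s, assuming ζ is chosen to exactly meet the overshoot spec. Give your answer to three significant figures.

ω_n ≈ 12.9 rad/s

Inverting the overshoot relation: ζ = |ln 0.114|/√(π² + ln²0.114) = 0.569.
Then ω_n = 4/(ζ t_s) = 4/(0.569 × 0.544) = 12.9 rad/s.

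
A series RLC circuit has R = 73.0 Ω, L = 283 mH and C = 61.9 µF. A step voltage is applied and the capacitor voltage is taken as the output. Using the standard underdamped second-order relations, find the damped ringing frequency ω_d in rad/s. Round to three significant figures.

For a series RLC circuit (capacitor voltage as output), ω_n = 1/√(LC) = 1/√(283 mH · 61.9 µF) = 239 rad/s.
ζ = (R/2)·√(C/L) = (73.0/2)·√(61.9 µF/283 mH) = 0.540.
The damped frequency ω_d = ω_n√(1−ζ²) = 201 rad/s.

ω_d ≈ 201 rad/s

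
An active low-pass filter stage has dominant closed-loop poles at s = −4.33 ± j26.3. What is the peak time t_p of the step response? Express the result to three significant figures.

t_p = π/ω_d with ω_d = 26.3 (the imaginary part), so t_p = 0.119 s.

t_p ≈ 0.119 s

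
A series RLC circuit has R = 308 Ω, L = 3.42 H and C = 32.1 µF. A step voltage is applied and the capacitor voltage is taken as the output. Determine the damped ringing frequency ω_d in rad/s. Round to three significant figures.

For a series RLC circuit (capacitor voltage as output), ω_n = 1/√(LC) = 1/√(3.42 H · 32.1 µF) = 95.4 rad/s.
ζ = (R/2)·√(C/L) = (308/2)·√(32.1 µF/3.42 H) = 0.472.
The damped frequency ω_d = ω_n√(1−ζ²) = 84.2 rad/s.

ω_d ≈ 84.2 rad/s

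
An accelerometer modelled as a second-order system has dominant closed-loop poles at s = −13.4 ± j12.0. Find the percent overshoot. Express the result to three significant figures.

|pole| = ω_n = √(13.4² + 12.0²) = 18.0 rad/s; ζ = cos θ = σ/ω_n = 0.745.
%OS = 100·exp(−πζ/√(1−ζ²)) = 3.00%.

%OS ≈ 3.00%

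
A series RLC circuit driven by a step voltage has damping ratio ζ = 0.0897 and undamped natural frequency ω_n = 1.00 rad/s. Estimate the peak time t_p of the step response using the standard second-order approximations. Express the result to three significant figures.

The damped frequency is ω_d = ω_n√(1−ζ²) = 1.00·√(1−0.00805) = 0.996 rad/s.
Peak time t_p = π/ω_d = π/0.996 = 3.15 s.

t_p ≈ 3.15 s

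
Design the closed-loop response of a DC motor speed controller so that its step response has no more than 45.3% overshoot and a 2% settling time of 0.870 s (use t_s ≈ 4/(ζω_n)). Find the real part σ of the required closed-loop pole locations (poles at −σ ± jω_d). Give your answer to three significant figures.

σ ≈ 4.60

The settling-time spec alone fixes σ = ζω_n = 4/t_s = 4/0.870 = 4.60.
(Overshoot then fixes ζ = 0.244 and hence ω_d = σ·√(1−ζ²)/ζ = 18.2 rad/s.)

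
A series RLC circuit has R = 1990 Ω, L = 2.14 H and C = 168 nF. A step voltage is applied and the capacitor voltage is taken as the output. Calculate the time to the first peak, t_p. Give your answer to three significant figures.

For a series RLC circuit (capacitor voltage as output), ω_n = 1/√(LC) = 1/√(2.14 H · 168 nF) = 1670 rad/s.
ζ = (R/2)·√(C/L) = (1990/2)·√(168 nF/2.14 H) = 0.279.
The damped frequency ω_d = ω_n√(1−ζ²) = 1600 rad/s. t_p = π/ω_d = 0.00196 s.

t_p ≈ 0.00196 s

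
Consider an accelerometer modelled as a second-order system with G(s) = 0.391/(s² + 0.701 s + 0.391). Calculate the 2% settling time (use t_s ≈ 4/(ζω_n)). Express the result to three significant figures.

ω_n = √0.391 = 0.625 rad/s; ζ = 0.701/(2·0.625) = 0.561.
t_s ≈ 4/(ζω_n) = 4/(0.561·0.625) = 11.4 s.

t_s ≈ 11.4 s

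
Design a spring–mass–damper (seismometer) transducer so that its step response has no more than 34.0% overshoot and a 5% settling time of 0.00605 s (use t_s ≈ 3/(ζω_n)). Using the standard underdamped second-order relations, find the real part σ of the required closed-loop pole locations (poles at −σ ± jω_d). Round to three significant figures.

The settling-time spec alone fixes σ = ζω_n = 3/t_s = 3/0.00605 = 496.
(Overshoot then fixes ζ = 0.325 and hence ω_d = σ·√(1−ζ²)/ζ = 1440 rad/s.)

σ ≈ 496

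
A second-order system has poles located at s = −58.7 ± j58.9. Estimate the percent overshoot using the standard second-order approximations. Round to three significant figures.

|pole| = ω_n = √(58.7² + 58.9²) = 83.2 rad/s; ζ = cos θ = σ/ω_n = 0.706.
%OS = 100·exp(−πζ/√(1−ζ²)) = 4.37%.

%OS ≈ 4.37%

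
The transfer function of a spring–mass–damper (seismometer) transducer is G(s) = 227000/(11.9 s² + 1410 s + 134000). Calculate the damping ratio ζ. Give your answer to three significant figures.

Dividing through by 11.9: denominator becomes s² + 118.5 s + 11260.
So ω_n = √11260 = 106 rad/s and ζ = 118.5/(2·106) = 0.558.

ζ ≈ 0.558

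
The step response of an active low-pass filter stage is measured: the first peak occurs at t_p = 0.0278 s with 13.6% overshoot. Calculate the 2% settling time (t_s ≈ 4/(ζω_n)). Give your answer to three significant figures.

t_s ≈ 0.0557 s

From the overshoot, ζ = −ln(OS)/√(π²+ln²(OS)) = 0.536.
From t_p = π/ω_d, ω_d = π/0.0278 = 113 rad/s, so ω_n = ω_d/√(1−ζ²) = 134 rad/s.
t_s ≈ 4/(ζω_n) = 4/(0.536·134) = 0.0557 s.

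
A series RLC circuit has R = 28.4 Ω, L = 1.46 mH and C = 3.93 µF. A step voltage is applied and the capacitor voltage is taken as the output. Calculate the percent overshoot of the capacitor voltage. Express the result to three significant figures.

For a series RLC circuit (capacitor voltage as output), ω_n = 1/√(LC) = 1/√(1.46 mH · 3.93 µF) = 13200 rad/s.
ζ = (R/2)·√(C/L) = (28.4/2)·√(3.93 µF/1.46 mH) = 0.737.
Overshoot: exp(−π·0.737/√(1−0.737²)) = 0.0326, i.e. 3.26%.

%OS ≈ 3.26%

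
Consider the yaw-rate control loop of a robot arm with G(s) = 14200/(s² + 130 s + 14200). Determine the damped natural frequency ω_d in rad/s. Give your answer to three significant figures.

Comparing the denominator to s² + 2ζω_n s + ω_n²: ω_n = √14200 = 119 rad/s, and 2ζω_n = 130 so ζ = 130/(2·119) = 0.545.
ω_d = 119·√(1 − 0.545²) = 99.9 rad/s.

ω_d ≈ 99.9 rad/s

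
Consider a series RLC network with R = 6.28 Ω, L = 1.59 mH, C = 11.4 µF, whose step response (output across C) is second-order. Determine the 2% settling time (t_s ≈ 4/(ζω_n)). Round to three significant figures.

t_s ≈ 0.00203 s

For a series RLC circuit (capacitor voltage as output), ω_n = 1/√(LC) = 1/√(1.59 mH · 11.4 µF) = 7430 rad/s.
ζ = (R/2)·√(C/L) = (6.28/2)·√(11.4 µF/1.59 mH) = 0.266.
t_s ≈ 4/(ζω_n) = 0.00203 s.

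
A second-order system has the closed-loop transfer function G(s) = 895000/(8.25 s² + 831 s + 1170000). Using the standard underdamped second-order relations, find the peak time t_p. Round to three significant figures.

Dividing through by 8.25: denominator becomes s² + 100.7 s + 141800.
So ω_n = √141800 = 377 rad/s and ζ = 100.7/(2·377) = 0.134.
ω_d = ω_n√(1−ζ²) = 373 rad/s. t_p = π/ω_d = 0.00842 s.

t_p ≈ 0.00842 s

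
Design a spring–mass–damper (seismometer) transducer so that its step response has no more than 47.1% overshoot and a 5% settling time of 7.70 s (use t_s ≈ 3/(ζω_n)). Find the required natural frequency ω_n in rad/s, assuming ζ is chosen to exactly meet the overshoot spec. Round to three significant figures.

ω_n ≈ 1.67 rad/s

ζ = −ln(OS)/√(π² + (ln OS)²). With OS = 0.471, ln OS = −0.7529 and ζ = 0.7529/3.231 = 0.233.
Then ω_n = 3/(ζ t_s) = 3/(0.233 × 7.70) = 1.67 rad/s.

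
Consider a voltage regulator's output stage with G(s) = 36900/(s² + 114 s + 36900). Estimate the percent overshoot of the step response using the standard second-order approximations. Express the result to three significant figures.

%OS ≈ 37.7%

Comparing the denominator to s² + 2ζω_n s + ω_n²: ω_n = √36900 = 192 rad/s, and 2ζω_n = 114 so ζ = 114/(2·192) = 0.297.
%OS = 100 e^{−πζ/√(1−ζ²)} with ζ = 0.297 gives 37.7%.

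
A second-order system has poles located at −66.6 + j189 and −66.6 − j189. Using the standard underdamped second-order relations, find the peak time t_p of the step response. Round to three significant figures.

t_p ≈ 0.0166 s

t_p = π/ω_d with ω_d = 189 (the imaginary part), so t_p = 0.0166 s.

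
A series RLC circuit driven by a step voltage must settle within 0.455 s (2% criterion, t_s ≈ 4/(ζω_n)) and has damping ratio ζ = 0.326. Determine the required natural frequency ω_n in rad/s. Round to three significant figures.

Rearranging t_s ≈ 4/(ζω_n) gives ω_n = 4/(ζ·t_s) = 4/(0.326 × 0.455) = 27.0 rad/s.

ω_n ≈ 27.0 rad/s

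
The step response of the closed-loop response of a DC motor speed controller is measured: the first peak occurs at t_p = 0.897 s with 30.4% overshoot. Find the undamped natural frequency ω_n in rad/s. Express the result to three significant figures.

From the overshoot, ζ = −ln(OS)/√(π²+ln²(OS)) = 0.354.
t_p = π/ω_d ⇒ ω_d = 3.50 rad/s; then ω_n = ω_d/√(1−ζ²) = 3.75 rad/s.

ω_n ≈ 3.75 rad/s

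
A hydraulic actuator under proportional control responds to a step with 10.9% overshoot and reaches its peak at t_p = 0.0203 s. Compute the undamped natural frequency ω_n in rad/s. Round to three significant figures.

ζ from %OS: ζ = |ln 0.109|/√(π²+ln²0.109) = 0.576.
t_p = π/ω_d ⇒ ω_d = 155 rad/s; then ω_n = ω_d/√(1−ζ²) = 189 rad/s.

ω_n ≈ 189 rad/s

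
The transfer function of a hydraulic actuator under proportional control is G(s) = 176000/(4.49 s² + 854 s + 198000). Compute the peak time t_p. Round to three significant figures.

t_p ≈ 0.0168 s

Dividing through by 4.49: denominator becomes s² + 190.2 s + 44100.
So ω_n = √44100 = 210 rad/s and ζ = 190.2/(2·210) = 0.453.
ω_d = 210·√(1 − 0.453²) = 187 rad/s. t_p = π/ω_d = 0.0168 s.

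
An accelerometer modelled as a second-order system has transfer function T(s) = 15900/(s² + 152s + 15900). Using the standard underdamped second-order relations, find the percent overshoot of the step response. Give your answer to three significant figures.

Matching coefficients with s² + 2ζω_n s + ω_n² gives ω_n² = 15900 ⇒ ω_n = 126 rad/s, and ζ = 152/(2ω_n) = 0.603.
%OS = 100·exp(−πζ/√(1−ζ²)) = 9.32%.

%OS ≈ 9.32%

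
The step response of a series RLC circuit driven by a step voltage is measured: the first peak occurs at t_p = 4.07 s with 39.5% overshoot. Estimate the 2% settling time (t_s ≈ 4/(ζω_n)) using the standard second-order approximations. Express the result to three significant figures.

t_s ≈ 17.5 s

The overshoot fixes ζ = −ln(OS)/√(π²+ln²(OS)) = 0.284.
t_p = π/ω_d ⇒ ω_d = 0.772 rad/s; then ω_n = ω_d/√(1−ζ²) = 0.805 rad/s.
t_s ≈ 4/(ζω_n) = 4/(0.284·0.805) = 17.5 s.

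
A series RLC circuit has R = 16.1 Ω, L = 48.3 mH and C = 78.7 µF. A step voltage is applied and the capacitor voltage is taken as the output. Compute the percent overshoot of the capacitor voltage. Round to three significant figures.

%OS ≈ 34.0%

For a series RLC circuit (capacitor voltage as output), ω_n = 1/√(LC) = 1/√(48.3 mH · 78.7 µF) = 513 rad/s.
ζ = (R/2)·√(C/L) = (16.1/2)·√(78.7 µF/48.3 mH) = 0.325.
%OS = 100 e^{−πζ/√(1−ζ²)} with ζ = 0.325 gives 34.0%.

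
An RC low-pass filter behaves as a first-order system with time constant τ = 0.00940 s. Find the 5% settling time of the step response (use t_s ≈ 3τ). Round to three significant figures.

t_s ≈ 3τ = 0.0282 s.

t_s ≈ 0.0282 s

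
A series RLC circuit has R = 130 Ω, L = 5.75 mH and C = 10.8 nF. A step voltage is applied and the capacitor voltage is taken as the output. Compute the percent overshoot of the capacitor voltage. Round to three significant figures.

%OS ≈ 75.5%

For a series RLC circuit (capacitor voltage as output), ω_n = 1/√(LC) = 1/√(5.75 mH · 10.8 nF) = 127000 rad/s.
ζ = (R/2)·√(C/L) = (130/2)·√(10.8 nF/5.75 mH) = 0.0891.
Overshoot: exp(−π·0.0891/√(1−0.0891²)) = 0.755, i.e. 75.5%.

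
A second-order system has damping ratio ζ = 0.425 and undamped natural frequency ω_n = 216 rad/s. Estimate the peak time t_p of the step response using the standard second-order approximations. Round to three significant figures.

t_p ≈ 0.0161 s

The damped frequency is ω_d = ω_n√(1−ζ²) = 216·√(1−0.181) = 196 rad/s.
Peak time t_p = π/ω_d = π/196 = 0.0161 s.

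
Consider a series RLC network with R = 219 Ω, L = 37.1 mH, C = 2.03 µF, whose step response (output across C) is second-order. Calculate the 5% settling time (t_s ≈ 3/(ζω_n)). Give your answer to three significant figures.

t_s ≈ 0.00102 s

For a series RLC circuit (capacitor voltage as output), ω_n = 1/√(LC) = 1/√(37.1 mH · 2.03 µF) = 3640 rad/s.
ζ = (R/2)·√(C/L) = (219/2)·√(2.03 µF/37.1 mH) = 0.810.
t_s ≈ 3/(ζω_n) = 0.00102 s.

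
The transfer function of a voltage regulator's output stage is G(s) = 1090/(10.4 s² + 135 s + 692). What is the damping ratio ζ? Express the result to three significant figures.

ζ ≈ 0.796

Dividing through by 10.4: denominator becomes s² + 12.98 s + 66.54.
So ω_n = √66.54 = 8.16 rad/s and ζ = 12.98/(2·8.16) = 0.796.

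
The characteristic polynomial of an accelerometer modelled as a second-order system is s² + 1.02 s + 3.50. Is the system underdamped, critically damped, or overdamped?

a² − 4b = 1.02² − 4·3.50 < 0 (complex roots); the system is underdamped.

underdamped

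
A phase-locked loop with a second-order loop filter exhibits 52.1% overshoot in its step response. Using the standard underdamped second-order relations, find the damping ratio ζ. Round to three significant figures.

From %OS = 100·exp(−πζ/√(1−ζ²)), invert to get ζ = −ln(OS)/√(π² + ln²(OS)) with OS = 0.521.
−ln 0.521 = 0.6520, so ζ = 0.6520/√(π² + 0.4251) = 0.203.

ζ ≈ 0.203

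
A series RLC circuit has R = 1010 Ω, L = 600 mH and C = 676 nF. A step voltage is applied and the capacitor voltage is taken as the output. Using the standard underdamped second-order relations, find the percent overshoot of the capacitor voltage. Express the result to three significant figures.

For a series RLC circuit (capacitor voltage as output), ω_n = 1/√(LC) = 1/√(600 mH · 676 nF) = 1570 rad/s.
ζ = (R/2)·√(C/L) = (1010/2)·√(676 nF/600 mH) = 0.536.
%OS = 100 e^{−πζ/√(1−ζ²)} with ζ = 0.536 gives 13.6%.

%OS ≈ 13.6%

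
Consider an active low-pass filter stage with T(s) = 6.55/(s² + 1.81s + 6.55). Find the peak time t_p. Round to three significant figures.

t_p ≈ 1.31 s

ω_n = √6.55 = 2.56 rad/s; ζ = 1.81/(2·2.56) = 0.354.
The damped frequency ω_d = ω_n√(1−ζ²) = 2.39 rad/s. Then t_p = π/ω_d = 1.31 s.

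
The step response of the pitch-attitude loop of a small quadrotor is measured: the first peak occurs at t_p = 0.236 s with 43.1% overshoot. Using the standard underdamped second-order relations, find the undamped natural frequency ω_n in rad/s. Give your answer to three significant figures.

From the overshoot, ζ = −ln(OS)/√(π²+ln²(OS)) = 0.259.
From t_p = π/ω_d, ω_d = π/0.236 = 13.3 rad/s, so ω_n = ω_d/√(1−ζ²) = 13.8 rad/s.

ω_n ≈ 13.8 rad/s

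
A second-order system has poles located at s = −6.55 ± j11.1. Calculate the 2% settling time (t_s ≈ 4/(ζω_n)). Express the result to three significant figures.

t_s ≈ 0.611 s

For poles at −σ ± jω_d, ζω_n = σ = 6.55, so t_s ≈ 4/σ = 0.611 s.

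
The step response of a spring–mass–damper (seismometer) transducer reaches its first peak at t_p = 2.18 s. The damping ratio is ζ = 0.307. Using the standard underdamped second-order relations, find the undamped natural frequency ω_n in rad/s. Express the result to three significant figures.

ω_n ≈ 1.51 rad/s

Peak time t_p = π/ω_d, so ω_d = π/t_p = π/2.18 = 1.44 rad/s.
ω_n = ω_d/√(1−ζ²) = 1.44/√0.906 = 1.51 rad/s.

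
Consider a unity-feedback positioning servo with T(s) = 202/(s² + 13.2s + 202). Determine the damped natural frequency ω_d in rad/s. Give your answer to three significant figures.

ω_d ≈ 12.6 rad/s

ω_n = √202 = 14.2 rad/s; ζ = 13.2/(2·14.2) = 0.464.
ω_d = 14.2·√(1 − 0.464²) = 12.6 rad/s.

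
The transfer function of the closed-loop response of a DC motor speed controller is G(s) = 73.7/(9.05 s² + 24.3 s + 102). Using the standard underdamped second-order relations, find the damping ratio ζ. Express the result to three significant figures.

Dividing through by 9.05: denominator becomes s² + 2.685 s + 11.27.
So ω_n = √11.27 = 3.36 rad/s and ζ = 2.685/(2·3.36) = 0.400.

ζ ≈ 0.400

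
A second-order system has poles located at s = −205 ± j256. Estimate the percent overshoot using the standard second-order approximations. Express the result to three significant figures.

|pole| = ω_n = √(205² + 256²) = 328 rad/s; ζ = cos θ = σ/ω_n = 0.625.
Overshoot: exp(−π·0.625/√(1−0.625²)) = 0.0808, i.e. 8.08%.

%OS ≈ 8.08%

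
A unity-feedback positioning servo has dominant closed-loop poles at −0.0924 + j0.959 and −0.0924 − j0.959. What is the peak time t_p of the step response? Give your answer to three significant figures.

t_p = π/ω_d with ω_d = 0.959 (the imaginary part), so t_p = 3.28 s.

t_p ≈ 3.28 s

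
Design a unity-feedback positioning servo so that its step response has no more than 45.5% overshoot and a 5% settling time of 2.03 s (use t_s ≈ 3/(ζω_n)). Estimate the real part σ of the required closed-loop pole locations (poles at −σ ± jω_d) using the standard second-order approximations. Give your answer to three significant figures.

σ ≈ 1.48

The settling-time spec alone fixes σ = ζω_n = 3/t_s = 3/2.03 = 1.48.
(Overshoot then fixes ζ = 0.243 and hence ω_d = σ·√(1−ζ²)/ζ = 5.90 rad/s.)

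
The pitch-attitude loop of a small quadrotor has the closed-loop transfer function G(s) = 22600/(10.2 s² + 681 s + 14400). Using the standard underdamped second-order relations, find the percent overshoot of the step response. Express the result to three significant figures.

Dividing through by 10.2: denominator becomes s² + 66.76 s + 1412.
So ω_n = √1412 = 37.6 rad/s and ζ = 66.76/(2·37.6) = 0.888.
%OS = 100·exp(−πζ/√(1−ζ²)) = 0.228%.

%OS ≈ 0.228%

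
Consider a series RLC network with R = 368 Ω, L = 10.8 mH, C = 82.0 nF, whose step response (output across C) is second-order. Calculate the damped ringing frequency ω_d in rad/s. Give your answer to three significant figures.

ω_d ≈ 29000 rad/s

For a series RLC circuit (capacitor voltage as output), ω_n = 1/√(LC) = 1/√(10.8 mH · 82.0 nF) = 33600 rad/s.
ζ = (R/2)·√(C/L) = (368/2)·√(82.0 nF/10.8 mH) = 0.507.
ω_d = 33600·√(1 − 0.507²) = 29000 rad/s.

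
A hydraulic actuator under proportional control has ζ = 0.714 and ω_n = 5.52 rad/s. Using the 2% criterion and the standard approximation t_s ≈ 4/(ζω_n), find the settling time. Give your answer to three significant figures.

t_s ≈ 1.01 s

t_s ≈ 4/(ζω_n) = 4/(0.714 × 5.52) = 1.01 s.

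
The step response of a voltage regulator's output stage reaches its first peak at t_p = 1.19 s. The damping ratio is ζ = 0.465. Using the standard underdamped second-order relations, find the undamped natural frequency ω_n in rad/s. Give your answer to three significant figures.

ω_n ≈ 2.98 rad/s

Peak time t_p = π/ω_d, so ω_d = π/t_p = π/1.19 = 2.64 rad/s.
ω_n = ω_d/√(1−ζ²) = 2.64/√0.784 = 2.98 rad/s.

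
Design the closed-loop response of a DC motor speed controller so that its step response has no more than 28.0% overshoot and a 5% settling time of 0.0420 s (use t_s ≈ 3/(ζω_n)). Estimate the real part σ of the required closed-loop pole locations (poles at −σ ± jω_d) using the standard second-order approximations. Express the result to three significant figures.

σ ≈ 71.4

The settling-time spec alone fixes σ = ζω_n = 3/t_s = 3/0.0420 = 71.4.
(Overshoot then fixes ζ = 0.376 and hence ω_d = σ·√(1−ζ²)/ζ = 176 rad/s.)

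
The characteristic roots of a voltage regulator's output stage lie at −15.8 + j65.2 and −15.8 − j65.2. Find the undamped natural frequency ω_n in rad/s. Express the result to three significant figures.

ω_n ≈ 67.1 rad/s

The poles are at −σ ± jω_d with σ = 15.8 and ω_d = 65.2, so ω_n = √(σ²+ω_d²) = 67.1 rad/s and ζ = σ/ω_n = 0.236.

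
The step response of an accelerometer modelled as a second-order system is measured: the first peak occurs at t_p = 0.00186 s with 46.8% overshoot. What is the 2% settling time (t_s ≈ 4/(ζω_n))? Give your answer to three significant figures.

t_s ≈ 0.00980 s

From the overshoot, ζ = −ln(OS)/√(π²+ln²(OS)) = 0.235.
t_p = π/ω_d ⇒ ω_d = 1690 rad/s; then ω_n = ω_d/√(1−ζ²) = 1740 rad/s.
t_s ≈ 4/(ζω_n) = 4/(0.235·1740) = 0.00980 s.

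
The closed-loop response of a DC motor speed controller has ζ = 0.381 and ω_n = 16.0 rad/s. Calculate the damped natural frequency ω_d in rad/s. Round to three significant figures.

ω_d ≈ 14.8 rad/s

ω_d = ω_n√(1−ζ²) = 16.0·√0.855 = 14.8 rad/s.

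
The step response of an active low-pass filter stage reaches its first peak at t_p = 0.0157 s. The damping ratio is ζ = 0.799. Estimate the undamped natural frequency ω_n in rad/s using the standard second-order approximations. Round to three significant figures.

ω_n ≈ 333 rad/s

Peak time t_p = π/ω_d, so ω_d = π/t_p = π/0.0157 = 200 rad/s.
ω_n = ω_d/√(1−ζ²) = 200/√0.362 = 333 rad/s.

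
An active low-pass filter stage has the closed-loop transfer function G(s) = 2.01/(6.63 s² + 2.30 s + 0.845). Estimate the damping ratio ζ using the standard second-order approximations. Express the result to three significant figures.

ζ ≈ 0.486

Dividing through by 6.63: denominator becomes s² + 0.3469 s + 0.1275.
So ω_n = √0.1275 = 0.357 rad/s and ζ = 0.3469/(2·0.357) = 0.486.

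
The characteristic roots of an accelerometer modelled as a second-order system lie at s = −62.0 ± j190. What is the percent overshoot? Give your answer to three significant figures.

%OS ≈ 35.9%

The poles are at −σ ± jω_d with σ = 62.0 and ω_d = 190, so ω_n = √(σ²+ω_d²) = 200 rad/s and ζ = σ/ω_n = 0.310.
%OS = 100·exp(−πζ/√(1−ζ²)) = 35.9%.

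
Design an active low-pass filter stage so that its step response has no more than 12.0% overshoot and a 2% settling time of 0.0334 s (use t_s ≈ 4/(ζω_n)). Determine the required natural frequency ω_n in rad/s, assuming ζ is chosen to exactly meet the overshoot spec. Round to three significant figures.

Inverting the overshoot relation: ζ = |ln 0.120|/√(π² + ln²0.120) = 0.559.
From t_s ≈ 4/(ζω_n): ω_n = 4/(ζ·t_s) = 4/(0.559·0.0334) = 214 rad/s.

ω_n ≈ 214 rad/s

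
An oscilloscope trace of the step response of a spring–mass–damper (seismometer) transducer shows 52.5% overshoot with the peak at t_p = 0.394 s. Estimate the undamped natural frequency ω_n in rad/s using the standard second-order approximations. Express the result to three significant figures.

ζ from %OS: ζ = |ln 0.525|/√(π²+ln²0.525) = 0.201.
t_p = π/ω_d ⇒ ω_d = 7.97 rad/s; then ω_n = ω_d/√(1−ζ²) = 8.14 rad/s.

ω_n ≈ 8.14 rad/s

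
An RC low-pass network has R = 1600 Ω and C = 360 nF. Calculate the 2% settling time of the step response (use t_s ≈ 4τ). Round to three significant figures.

t_s ≈ 0.00230 s

τ = RC = 1600 × 360 nF = 0.000576 s.
t_s ≈ 4τ = 0.00230 s.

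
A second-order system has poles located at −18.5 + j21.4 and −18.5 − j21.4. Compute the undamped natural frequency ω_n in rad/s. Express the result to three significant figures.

ω_n ≈ 28.3 rad/s

|pole| = ω_n = √(18.5² + 21.4²) = 28.3 rad/s; ζ = cos θ = σ/ω_n = 0.654.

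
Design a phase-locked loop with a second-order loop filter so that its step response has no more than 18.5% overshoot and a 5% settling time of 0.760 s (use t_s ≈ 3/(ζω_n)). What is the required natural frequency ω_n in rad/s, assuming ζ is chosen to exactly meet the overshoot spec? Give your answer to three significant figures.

From %OS = 100·exp(−πζ/√(1−ζ²)), invert to get ζ = −ln(OS)/√(π² + ln²(OS)) with OS = 0.185.
−ln 0.185 = 1.687, so ζ = 1.687/√(π² + 2.847) = 0.473.
From t_s ≈ 3/(ζω_n): ω_n = 3/(ζ·t_s) = 3/(0.473·0.760) = 8.34 rad/s.

ω_n ≈ 8.34 rad/s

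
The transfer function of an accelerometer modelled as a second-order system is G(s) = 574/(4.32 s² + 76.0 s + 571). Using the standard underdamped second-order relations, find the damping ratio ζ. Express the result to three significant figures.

Dividing through by 4.32: denominator becomes s² + 17.59 s + 132.2.
So ω_n = √132.2 = 11.5 rad/s and ζ = 17.59/(2·11.5) = 0.765.

ζ ≈ 0.765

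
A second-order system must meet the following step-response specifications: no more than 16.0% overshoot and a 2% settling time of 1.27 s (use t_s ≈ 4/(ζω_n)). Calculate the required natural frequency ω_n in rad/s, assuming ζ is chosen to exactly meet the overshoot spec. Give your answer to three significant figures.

Inverting the overshoot relation: ζ = |ln 0.160|/√(π² + ln²0.160) = 0.504.
Then ω_n = 4/(ζ t_s) = 4/(0.504 × 1.27) = 6.25 rad/s.

ω_n ≈ 6.25 rad/s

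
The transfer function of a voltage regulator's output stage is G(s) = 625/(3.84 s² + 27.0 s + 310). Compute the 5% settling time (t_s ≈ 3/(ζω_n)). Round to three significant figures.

t_s ≈ 0.853 s

Dividing through by 3.84: denominator becomes s² + 7.031 s + 80.73.
So ω_n = √80.73 = 8.98 rad/s and ζ = 7.031/(2·8.98) = 0.391.
t_s ≈ 3/(ζω_n) = 0.853 s.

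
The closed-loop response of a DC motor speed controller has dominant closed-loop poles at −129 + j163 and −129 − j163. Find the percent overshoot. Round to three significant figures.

%OS ≈ 8.32%

|pole| = ω_n = √(129² + 163²) = 208 rad/s; ζ = cos θ = σ/ω_n = 0.621.
Overshoot: exp(−π·0.621/√(1−0.621²)) = 0.0832, i.e. 8.32%.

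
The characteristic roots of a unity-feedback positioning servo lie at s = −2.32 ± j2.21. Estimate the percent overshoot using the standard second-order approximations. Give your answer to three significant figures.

The poles are at −σ ± jω_d with σ = 2.32 and ω_d = 2.21, so ω_n = √(σ²+ω_d²) = 3.20 rad/s and ζ = σ/ω_n = 0.724.
Overshoot: exp(−π·0.724/√(1−0.724²)) = 0.0370, i.e. 3.70%.

%OS ≈ 3.70%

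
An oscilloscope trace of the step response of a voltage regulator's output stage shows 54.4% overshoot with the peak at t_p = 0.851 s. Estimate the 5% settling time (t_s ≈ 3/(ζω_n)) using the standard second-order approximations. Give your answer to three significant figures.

t_s ≈ 4.19 s

ζ from %OS: ζ = |ln 0.544|/√(π²+ln²0.544) = 0.190.
t_p = π/ω_d ⇒ ω_d = 3.69 rad/s; then ω_n = ω_d/√(1−ζ²) = 3.76 rad/s.
t_s ≈ 3/(ζω_n) = 3/(0.190·3.76) = 4.19 s.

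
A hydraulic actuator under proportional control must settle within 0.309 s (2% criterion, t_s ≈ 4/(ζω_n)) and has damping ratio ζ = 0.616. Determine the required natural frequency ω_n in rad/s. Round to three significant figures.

Rearranging t_s ≈ 4/(ζω_n) gives ω_n = 4/(ζ·t_s) = 4/(0.616 × 0.309) = 21.0 rad/s.

ω_n ≈ 21.0 rad/s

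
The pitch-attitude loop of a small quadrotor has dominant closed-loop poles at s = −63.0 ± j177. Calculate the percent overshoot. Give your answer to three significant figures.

%OS ≈ 32.7%

The poles are at −σ ± jω_d with σ = 63.0 and ω_d = 177, so ω_n = √(σ²+ω_d²) = 188 rad/s and ζ = σ/ω_n = 0.335.
%OS = 100·exp(−πζ/√(1−ζ²)) = 32.7%.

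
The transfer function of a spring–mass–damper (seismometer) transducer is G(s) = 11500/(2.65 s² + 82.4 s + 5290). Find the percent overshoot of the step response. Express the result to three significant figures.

Dividing through by 2.65: denominator becomes s² + 31.09 s + 1996.
So ω_n = √1996 = 44.7 rad/s and ζ = 31.09/(2·44.7) = 0.348.
%OS = 100·exp(−πζ/√(1−ζ²)) = 31.2%.

%OS ≈ 31.2%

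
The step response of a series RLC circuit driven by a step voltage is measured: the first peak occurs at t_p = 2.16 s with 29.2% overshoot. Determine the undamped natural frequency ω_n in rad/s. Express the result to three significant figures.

From the overshoot, ζ = −ln(OS)/√(π²+ln²(OS)) = 0.365.
t_p = π/ω_d ⇒ ω_d = 1.45 rad/s; then ω_n = ω_d/√(1−ζ²) = 1.56 rad/s.

ω_n ≈ 1.56 rad/s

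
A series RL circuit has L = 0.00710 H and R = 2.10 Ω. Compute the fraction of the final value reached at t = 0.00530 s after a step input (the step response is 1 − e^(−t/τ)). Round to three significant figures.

y/y_∞ ≈ 0.791

τ = L/R = 0.00710/2.10 = 0.00338 s.
y(t)/y_∞ = 1 − e^(−t/τ) = 1 − e^(−0.00530/0.00338) = 1 − e^(−1.57) = 0.791.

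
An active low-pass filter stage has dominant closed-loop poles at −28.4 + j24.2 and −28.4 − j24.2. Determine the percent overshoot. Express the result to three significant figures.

The poles are at −σ ± jω_d with σ = 28.4 and ω_d = 24.2, so ω_n = √(σ²+ω_d²) = 37.3 rad/s and ζ = σ/ω_n = 0.761.
%OS = 100·exp(−πζ/√(1−ζ²)) = 2.51%.

%OS ≈ 2.51%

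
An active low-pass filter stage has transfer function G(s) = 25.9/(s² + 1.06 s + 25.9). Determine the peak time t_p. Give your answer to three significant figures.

Comparing the denominator to s² + 2ζω_n s + ω_n²: ω_n = √25.9 = 5.09 rad/s, and 2ζω_n = 1.06 so ζ = 1.06/(2·5.09) = 0.104.
ω_d = 5.09·√(1 − 0.104²) = 5.06 rad/s. Then t_p = π/ω_d = 0.621 s.

t_p ≈ 0.621 s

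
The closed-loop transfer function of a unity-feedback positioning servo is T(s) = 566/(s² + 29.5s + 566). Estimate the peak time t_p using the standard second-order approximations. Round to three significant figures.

t_p ≈ 0.168 s

Matching coefficients with s² + 2ζω_n s + ω_n² gives ω_n² = 566 ⇒ ω_n = 23.8 rad/s, and ζ = 29.5/(2ω_n) = 0.620.
The damped frequency ω_d = ω_n√(1−ζ²) = 18.7 rad/s. Then t_p = π/ω_d = 0.168 s.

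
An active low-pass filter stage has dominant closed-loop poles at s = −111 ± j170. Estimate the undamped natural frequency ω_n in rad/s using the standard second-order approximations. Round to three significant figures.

ω_n ≈ 203 rad/s

With σ = 111, ω_d = 170: ω_n = √(σ²+ω_d²) = 203 rad/s, ζ = σ/ω_n = 0.547.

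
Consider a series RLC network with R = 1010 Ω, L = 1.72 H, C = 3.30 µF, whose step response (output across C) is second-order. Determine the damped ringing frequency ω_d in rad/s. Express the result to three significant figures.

ω_d ≈ 300 rad/s

For a series RLC circuit (capacitor voltage as output), ω_n = 1/√(LC) = 1/√(1.72 H · 3.30 µF) = 420 rad/s.
ζ = (R/2)·√(C/L) = (1010/2)·√(3.30 µF/1.72 H) = 0.699.
The damped frequency ω_d = ω_n√(1−ζ²) = 300 rad/s.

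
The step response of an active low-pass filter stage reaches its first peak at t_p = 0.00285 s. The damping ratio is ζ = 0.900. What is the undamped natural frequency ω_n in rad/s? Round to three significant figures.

Peak time t_p = π/ω_d, so ω_d = π/t_p = π/0.00285 = 1100 rad/s.
ω_n = ω_d/√(1−ζ²) = 1100/√0.190 = 2530 rad/s.

ω_n ≈ 2530 rad/s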